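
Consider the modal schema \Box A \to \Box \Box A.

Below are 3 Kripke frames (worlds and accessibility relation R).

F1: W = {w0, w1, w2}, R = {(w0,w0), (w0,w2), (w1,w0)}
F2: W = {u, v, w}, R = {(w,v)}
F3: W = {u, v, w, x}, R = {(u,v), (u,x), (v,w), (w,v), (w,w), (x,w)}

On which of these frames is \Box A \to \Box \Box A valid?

This is the axiom for transitivity; its first-order frame correspondent is \forall x \forall y \forall z (Rxy \wedge Ryz \to Rxz).
F1: fails — Rw1w0 and Rw0w2 but not Rw1w2.
F2: ✓.
F3: fails — Ruv and Rvw but not Ruw.

F2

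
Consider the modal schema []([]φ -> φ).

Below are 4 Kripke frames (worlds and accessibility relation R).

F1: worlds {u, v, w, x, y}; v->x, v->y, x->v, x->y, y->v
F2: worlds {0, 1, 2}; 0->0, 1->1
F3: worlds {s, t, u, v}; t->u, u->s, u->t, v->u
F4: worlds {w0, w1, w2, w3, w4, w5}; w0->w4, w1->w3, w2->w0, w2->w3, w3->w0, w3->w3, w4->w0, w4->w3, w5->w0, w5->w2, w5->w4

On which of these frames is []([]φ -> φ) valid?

F2

This is the axiom for shift-reflexivity; its first-order frame correspondent is forall x forall y (Rxy -> Ryy).
F1: fails — Rvx but not Rxx.
F2: condition met.
F3: fails — Rus but not Rss.
F4: fails — Rw0w4 but not Rw4w4.
Valid on: F2.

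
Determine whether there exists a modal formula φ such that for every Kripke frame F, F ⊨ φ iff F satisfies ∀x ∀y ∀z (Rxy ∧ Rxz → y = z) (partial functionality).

Yes: it is partial functionality, defined by the CD schema ◇q → □q.
Suppose ◇q→□q is valid. Take Rxy, Rxz and set V(q)={y}. Then ◇q at x, so □q at x, so q at z, i.e. z=y.

Yes — defined by ◇q → □q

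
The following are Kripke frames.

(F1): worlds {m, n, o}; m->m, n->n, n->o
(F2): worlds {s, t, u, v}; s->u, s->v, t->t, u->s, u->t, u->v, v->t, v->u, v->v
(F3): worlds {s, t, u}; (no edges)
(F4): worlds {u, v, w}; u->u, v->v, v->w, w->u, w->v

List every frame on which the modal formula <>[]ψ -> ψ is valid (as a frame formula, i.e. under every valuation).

Frame correspondent (Sahlqvist): forall x forall y (Rxy -> Ryx) — i.e. symmetry.
(F1): fails — Rno but not Ron.
(F2): fails — Rut but not Rtu.
(F3): ✓.
(F4): fails — Rwu but not Ruw.
Valid on: (F3).

(F3)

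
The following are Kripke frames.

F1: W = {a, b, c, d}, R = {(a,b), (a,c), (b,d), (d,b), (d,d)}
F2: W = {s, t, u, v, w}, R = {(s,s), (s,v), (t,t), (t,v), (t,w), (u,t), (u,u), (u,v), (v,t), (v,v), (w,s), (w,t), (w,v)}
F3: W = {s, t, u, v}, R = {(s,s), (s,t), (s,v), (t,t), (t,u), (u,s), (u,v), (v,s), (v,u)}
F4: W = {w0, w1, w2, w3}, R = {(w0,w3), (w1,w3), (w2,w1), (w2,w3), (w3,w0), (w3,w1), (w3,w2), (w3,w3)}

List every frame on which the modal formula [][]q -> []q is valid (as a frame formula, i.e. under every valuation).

Frame correspondent (Sahlqvist): forall x forall y (Rxy -> exists z (Rxz & Rzy)) — i.e. density.
F1: fails — Rab but no z with Raz and Rzb.
F2: condition met.
F3: fails — Rvu but no z with Rvz and Rzu.
F4: condition met.
Valid on: F2, F4.

F2, F4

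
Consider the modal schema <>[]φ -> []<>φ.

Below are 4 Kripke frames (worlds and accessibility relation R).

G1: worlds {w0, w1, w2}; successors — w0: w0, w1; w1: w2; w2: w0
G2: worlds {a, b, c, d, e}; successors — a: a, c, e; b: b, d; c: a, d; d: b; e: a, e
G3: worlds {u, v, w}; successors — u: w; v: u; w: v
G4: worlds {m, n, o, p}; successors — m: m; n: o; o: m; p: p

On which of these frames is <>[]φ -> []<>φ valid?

This is the axiom for convergence; its first-order frame correspondent is forall x forall y forall z (Rxy & Rxz -> exists w (Ryw & Rzw)).
G1: fails — Rw0w1 and Rw0w0 but w1 and w0 have no common successor.
G2: fails — Rcd and Rca but d and a have no common successor.
G3: satisfies the condition.
G4: satisfies the condition.
Valid on: G3, G4.

G3, G4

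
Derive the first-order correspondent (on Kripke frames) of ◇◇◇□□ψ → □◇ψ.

This is a Sahlqvist (Geach-type) schema ◇^3□^2ψ → □^1◇^1ψ.
First-order correspondent: ∀x ∀y ∀z ((xR³y ∧ xRz) → ∃w (yR²w ∧ zRw)).

∀x ∀y ∀z ((xR³y ∧ xRz) → ∃w (yR²w ∧ zRw))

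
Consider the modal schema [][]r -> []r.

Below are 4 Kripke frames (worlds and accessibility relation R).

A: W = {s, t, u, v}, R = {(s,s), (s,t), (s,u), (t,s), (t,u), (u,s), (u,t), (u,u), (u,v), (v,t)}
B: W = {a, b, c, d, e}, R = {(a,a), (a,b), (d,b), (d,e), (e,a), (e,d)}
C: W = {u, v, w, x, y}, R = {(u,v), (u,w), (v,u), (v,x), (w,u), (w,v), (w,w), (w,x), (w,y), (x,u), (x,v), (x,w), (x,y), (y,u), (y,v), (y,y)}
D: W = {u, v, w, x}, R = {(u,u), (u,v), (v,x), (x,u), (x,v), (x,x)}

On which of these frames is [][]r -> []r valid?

Frame correspondent (Sahlqvist): forall x forall y (Rxy -> exists z (Rxz & Rzy)) — i.e. density.
A: fails — Rvt but no z with Rvz and Rzt.
B: fails — Red but no z with Rez and Rzd.
C: fails — Rvx but no z with Rvz and Rzx.
D: satisfies the condition.
Valid on: D.

D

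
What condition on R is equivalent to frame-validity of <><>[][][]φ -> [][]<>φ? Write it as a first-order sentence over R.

This is a Sahlqvist (Geach-type) schema ◇^2□^3φ → □^2◇^1φ.
Minimal-valuation argument: fix x; take any y with xR^2y and any z with xR^2z. Set V(φ) to the set of worlds R-reachable from y in exactly 3 steps. Then □^3φ holds at y, so the antecedent holds at x; validity forces ◇^1φ at z, giving a w with zR^1w and yR^3w.
First-order correspondent: forall x forall y forall z ((x R^2 y & x R^2 z) -> exists w (y R^3 w & zRw)).

forall x forall y forall z ((x R^2 y & x R^2 z) -> exists w (y R^3 w & zRw))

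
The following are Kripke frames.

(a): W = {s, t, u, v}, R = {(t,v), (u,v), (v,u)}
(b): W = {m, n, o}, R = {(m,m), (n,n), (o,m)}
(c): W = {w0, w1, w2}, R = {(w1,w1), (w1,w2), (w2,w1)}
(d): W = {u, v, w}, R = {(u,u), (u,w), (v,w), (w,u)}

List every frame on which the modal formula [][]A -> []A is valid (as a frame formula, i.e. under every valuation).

(b), (c)

This is the axiom for density; its first-order frame correspondent is forall x forall y (Rxy -> exists z (Rxz & Rzy)).
(a): fails — Ruv but no z with Ruz and Rzv.
(b): condition met.
(c): condition met.
(d): fails — Rvw but no z with Rvz and Rzw.
Valid on: (b), (c).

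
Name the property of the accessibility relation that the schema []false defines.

This is the Ver axiom.
Its frame correspondent is emptiness of R — forall x forall y ~Rxy.

emptiness of R: forall x forall y ~Rxy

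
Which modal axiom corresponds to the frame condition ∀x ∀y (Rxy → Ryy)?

□(□s → s)

A defining formula is □(□s → s) (the T□ axiom).
Suppose □(□s→s) is valid. Take Rxy and set V(s)={w : Ryw}. Then at y, □s holds; since □(□s→s) at x, □s→s at y, so s at y, i.e. Ryy.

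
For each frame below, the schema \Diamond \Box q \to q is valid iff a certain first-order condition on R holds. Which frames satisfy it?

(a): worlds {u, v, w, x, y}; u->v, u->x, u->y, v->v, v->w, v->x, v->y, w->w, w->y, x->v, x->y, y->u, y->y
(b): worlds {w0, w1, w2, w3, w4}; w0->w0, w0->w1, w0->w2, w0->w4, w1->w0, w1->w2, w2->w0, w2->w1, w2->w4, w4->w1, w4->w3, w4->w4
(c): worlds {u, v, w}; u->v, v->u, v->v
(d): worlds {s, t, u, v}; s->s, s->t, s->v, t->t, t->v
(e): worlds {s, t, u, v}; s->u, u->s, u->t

(c)

The schema corresponds to symmetry: \forall x \forall y (Rxy \to Ryx).
(a): fails — Ruv but not Rvu.
(b): fails — Rw0w4 but not Rw4w0.
(c): condition met.
(d): fails — Rtv but not Rvt.
(e): fails — Rut but not Rtu.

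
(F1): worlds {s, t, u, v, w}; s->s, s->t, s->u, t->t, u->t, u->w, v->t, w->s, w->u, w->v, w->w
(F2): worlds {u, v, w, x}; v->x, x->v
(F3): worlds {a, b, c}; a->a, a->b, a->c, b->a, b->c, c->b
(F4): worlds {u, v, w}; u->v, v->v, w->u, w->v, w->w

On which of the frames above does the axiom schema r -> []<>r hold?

The schema corresponds to symmetry: forall x forall y (Rxy -> Ryx).
(F1): fails — Rut but not Rtu.
(F2): holds.
(F3): fails — Rac but not Rca.
(F4): fails — Ruv but not Rvu.

(F2)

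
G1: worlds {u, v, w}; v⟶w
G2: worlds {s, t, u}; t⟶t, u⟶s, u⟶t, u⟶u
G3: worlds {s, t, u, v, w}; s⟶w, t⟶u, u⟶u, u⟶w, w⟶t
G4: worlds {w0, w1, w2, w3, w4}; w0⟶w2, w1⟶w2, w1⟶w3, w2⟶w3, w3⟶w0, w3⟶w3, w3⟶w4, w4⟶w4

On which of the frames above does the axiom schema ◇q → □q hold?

The schema corresponds to partial functionality: ∀x ∀y ∀z (Rxy ∧ Rxz → y = z).
G1: ✓.
G2: fails — u sees both s and t.
G3: fails — u sees both u and w.
G4: fails — w1 sees both w2 and w3.
Valid on: G1.

G1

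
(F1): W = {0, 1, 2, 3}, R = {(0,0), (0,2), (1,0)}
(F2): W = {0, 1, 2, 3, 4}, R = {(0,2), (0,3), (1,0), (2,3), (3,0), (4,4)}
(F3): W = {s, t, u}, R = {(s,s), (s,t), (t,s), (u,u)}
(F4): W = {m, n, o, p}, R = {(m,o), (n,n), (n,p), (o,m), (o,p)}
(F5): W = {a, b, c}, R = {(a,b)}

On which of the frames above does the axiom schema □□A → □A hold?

Frame correspondent (Sahlqvist): ∀x ∀y (Rxy → ∃z (Rxz ∧ Rzy)) — i.e. density.
(F1): condition met.
(F2): fails — R10 but no z with R1z and Rz0.
(F3): condition met.
(F4): fails — Rom but no z with Roz and Rzm.
(F5): fails — Rab but no z with Raz and Rzb.
Valid on: (F1), (F3).

(F1), (F3)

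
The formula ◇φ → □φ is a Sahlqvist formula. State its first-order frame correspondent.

Partial functionality

This schema is the CD axiom.
It corresponds to partial functionality: ∀x ∀y ∀z (Rxy ∧ Rxz → y = z).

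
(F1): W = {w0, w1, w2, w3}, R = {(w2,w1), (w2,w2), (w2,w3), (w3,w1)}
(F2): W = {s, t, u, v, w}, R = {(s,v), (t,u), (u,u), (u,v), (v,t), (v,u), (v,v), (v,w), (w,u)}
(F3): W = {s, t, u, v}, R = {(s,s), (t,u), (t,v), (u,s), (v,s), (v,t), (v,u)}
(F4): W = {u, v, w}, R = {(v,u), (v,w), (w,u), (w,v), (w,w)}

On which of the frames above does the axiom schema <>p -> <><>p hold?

(F2), (F4)

This is the axiom for a generalized confluence (Geach) condition; its first-order frame correspondent is forall x forall y (xRy -> exists w (y = w & x R^2 w)).
(F1): fails — w3Rw1 but no w with w1=w and w3R²w.
(F2): satisfies the condition.
(F3): fails — tRv but no w with v=w and tR²w.
(F4): satisfies the condition.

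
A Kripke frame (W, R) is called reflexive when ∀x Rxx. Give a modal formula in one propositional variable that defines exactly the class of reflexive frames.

The condition is reflexivity. The T schema □s → s defines it.
Suppose □s→s is valid. At any x set V(s)={w : Rxw}. Then □s holds at x, so s holds at x, i.e. Rxx.

□s → s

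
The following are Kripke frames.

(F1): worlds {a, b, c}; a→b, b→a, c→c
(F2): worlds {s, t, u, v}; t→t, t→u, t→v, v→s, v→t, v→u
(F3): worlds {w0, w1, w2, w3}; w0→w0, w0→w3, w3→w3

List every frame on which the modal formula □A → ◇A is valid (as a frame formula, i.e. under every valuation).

This is the axiom for seriality; its first-order frame correspondent is ∀x ∃y Rxy.
(F1): holds.
(F2): fails — world s has no successor.
(F3): fails — world w1 has no successor.
Valid on: (F1).

(F1)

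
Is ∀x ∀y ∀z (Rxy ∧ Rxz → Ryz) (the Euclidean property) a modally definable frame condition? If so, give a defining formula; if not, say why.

Yes, by ◇r → □◇r

The condition is the Euclidean property. A defining modal formula is ◇r → □◇r.
Suppose ◇r→□◇r is valid. Take Rxy, Rxz and set V(r)={y}. Then ◇r at x, so □◇r at x, so ◇r at z, so some w with Rzw has r; w=y, i.e. Rzy. By symmetry of the argument, Ryz.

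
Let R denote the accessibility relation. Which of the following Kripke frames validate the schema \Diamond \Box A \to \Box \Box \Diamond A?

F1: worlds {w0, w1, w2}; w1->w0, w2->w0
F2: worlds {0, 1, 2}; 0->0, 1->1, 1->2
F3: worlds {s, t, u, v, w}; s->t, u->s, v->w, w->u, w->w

F1

The schema corresponds to a generalized confluence (Geach) condition: \forall x \forall y \forall z ((xRy \wedge x R^2 z) \to \exists w (yRw \wedge zRw)).
F1: ✓.
F2: fails — 1R1, 1R²2 but no w with 1Rw and 2Rw.
F3: fails — uRs, uR²t but no w* with sRw* and tRw*.
Valid on: F1.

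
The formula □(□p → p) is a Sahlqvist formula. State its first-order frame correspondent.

shift-reflexivity

Suppose □(□p→p) is valid. Take Rxy and set V(p)={w : Ryw}. Then at y, □p holds; since □(□p→p) at x, □p→p at y, so p at y, i.e. Ryy.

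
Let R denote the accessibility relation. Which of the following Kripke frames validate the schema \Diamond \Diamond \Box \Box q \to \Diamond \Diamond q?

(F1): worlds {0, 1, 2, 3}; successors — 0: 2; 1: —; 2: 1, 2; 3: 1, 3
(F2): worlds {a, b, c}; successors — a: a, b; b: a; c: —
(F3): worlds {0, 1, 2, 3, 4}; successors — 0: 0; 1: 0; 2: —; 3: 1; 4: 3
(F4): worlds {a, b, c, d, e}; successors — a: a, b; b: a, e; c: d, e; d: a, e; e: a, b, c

(F2), (F4)

Frame correspondent (Sahlqvist): \forall x \forall y (x R^2 y \to \exists w (y R^2 w \wedge x R^2 w)) — i.e. a generalized confluence (Geach) condition.
(F1): fails — 0R²1 but no w with 1R²w and 0R²w.
(F2): condition met.
(F3): fails — 4R²1 but no w with 1R²w and 4R²w.
(F4): condition met.
Valid on: (F2), (F4).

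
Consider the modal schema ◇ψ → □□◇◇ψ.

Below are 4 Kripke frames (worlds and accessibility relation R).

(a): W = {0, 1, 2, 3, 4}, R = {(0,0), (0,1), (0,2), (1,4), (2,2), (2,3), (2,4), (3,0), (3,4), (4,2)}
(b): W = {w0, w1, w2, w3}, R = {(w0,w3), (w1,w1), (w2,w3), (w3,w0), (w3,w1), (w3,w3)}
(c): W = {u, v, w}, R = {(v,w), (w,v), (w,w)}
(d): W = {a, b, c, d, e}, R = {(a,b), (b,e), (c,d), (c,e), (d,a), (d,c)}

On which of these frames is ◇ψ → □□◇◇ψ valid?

(c)

This is the axiom for a generalized confluence (Geach) condition; its first-order frame correspondent is ∀x ∀y ∀z ((xRy ∧ xR²z) → ∃w (y = w ∧ zR²w)).
(a): fails — 0R0, 0R²1 but no w with 0=w and 1R²w.
(b): fails — w0Rw3, w0R²w1 but no w with w3=w and w1R²w.
(c): holds.
(d): fails — aRb, aR²e but no w with b=w and eR²w.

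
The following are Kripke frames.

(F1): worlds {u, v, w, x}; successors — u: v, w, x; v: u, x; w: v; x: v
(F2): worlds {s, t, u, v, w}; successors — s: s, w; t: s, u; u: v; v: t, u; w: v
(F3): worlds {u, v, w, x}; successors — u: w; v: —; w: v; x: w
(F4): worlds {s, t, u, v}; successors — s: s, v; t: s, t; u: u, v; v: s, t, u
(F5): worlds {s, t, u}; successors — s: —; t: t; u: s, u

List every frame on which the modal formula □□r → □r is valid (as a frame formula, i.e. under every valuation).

(F4), (F5)

Frame correspondent (Sahlqvist): ∀x ∀y (Rxy → ∃z (Rxz ∧ Rzy)) — i.e. density.
(F1): fails — Ruw but no z with Ruz and Rzw.
(F2): fails — Ruv but no z with Ruz and Rzv.
(F3): fails — Rxw but no z with Rxz and Rzw.
(F4): satisfies the condition.
(F5): satisfies the condition.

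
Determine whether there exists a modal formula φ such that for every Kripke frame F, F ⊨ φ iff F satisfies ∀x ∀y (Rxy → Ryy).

Yes, by □(□r → r)

Yes: it is shift-reflexivity, defined by the T□ schema □(□r → r).
Suppose □(□r→r) is valid. Take Rxy and set V(r)={w : Ryw}. Then at y, □r holds; since □(□r→r) at x, □r→r at y, so r at y, i.e. Ryy.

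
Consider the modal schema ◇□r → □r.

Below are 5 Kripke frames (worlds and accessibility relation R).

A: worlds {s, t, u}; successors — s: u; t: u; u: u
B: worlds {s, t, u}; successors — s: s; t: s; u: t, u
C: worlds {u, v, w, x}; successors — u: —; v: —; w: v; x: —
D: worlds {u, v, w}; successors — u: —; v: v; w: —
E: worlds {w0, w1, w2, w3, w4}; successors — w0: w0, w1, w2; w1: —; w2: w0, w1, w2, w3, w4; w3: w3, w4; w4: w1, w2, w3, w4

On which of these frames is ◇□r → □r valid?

The schema corresponds to the Euclidean property: ∀x ∀y ∀z (Rxy ∧ Rxz → Ryz).
A: satisfies the condition.
B: fails — Rut and Rut but not Rtt.
C: fails — Rwv and Rwv but not Rvv.
D: satisfies the condition.
E: fails — Rw0w1 and Rw0w1 but not Rw1w1.

A, D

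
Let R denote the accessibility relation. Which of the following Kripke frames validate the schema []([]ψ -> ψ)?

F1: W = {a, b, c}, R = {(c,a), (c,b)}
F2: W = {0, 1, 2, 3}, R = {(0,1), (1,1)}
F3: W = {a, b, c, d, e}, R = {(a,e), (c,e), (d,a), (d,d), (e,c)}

F2

The schema corresponds to shift-reflexivity: forall x forall y (Rxy -> Ryy).
F1: fails — Rca but not Raa.
F2: holds.
F3: fails — Rae but not Ree.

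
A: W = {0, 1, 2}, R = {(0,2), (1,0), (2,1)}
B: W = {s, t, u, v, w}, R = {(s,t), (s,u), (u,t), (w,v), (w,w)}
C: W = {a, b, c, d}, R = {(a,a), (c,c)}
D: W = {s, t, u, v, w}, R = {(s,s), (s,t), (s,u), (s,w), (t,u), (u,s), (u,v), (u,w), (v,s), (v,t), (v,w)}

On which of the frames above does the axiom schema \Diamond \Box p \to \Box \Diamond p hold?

A, C

Frame correspondent (Sahlqvist): \forall x \forall y \forall z (Rxy \wedge Rxz \to \exists w (Ryw \wedge Rzw)) — i.e. convergence.
A: condition met.
B: fails — Rsu and Rst but u and t have no common successor.
C: condition met.
D: fails — Rsw and Rsw but w and w have no common successor.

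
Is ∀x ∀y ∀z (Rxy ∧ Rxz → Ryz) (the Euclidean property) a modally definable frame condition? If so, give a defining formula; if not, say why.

Definable; ◇p → □◇p defines it

Yes: it is the Euclidean property, defined by the 5 schema ◇p → □◇p.
Suppose ◇p→□◇p is valid. Take Rxy, Rxz and set V(p)={y}. Then ◇p at x, so □◇p at x, so ◇p at z, so some w with Rzw has p; w=y, i.e. Rzy. By symmetry of the argument, Ryz.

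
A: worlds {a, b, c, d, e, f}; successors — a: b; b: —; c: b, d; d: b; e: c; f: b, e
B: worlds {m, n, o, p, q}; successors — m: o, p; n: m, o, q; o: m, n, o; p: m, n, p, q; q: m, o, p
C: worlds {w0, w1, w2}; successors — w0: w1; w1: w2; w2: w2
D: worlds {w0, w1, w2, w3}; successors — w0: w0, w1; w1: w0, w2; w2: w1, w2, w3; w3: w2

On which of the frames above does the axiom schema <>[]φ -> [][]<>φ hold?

B, C

Frame correspondent (Sahlqvist): forall x forall y forall z ((xRy & x R^2 z) -> exists w (yRw & zRw)) — i.e. a generalized confluence (Geach) condition.
A: fails — cRb, cR²b but no w with bRw and bRw.
B: holds.
C: holds.
D: fails — w1Rw0, w1R²w3 but no w with w0Rw and w3Rw.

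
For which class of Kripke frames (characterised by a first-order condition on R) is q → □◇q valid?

Suppose q→□◇q is valid. Take Rxy and set V(q)={x}. Then q at x, so □◇q at x, so ◇q at y, so some z with Ryz has q; z=x, i.e. Ryx.
Conversely, on a frame with symmetry the schema holds at every world under every valuation.
So the correspondent is symmetry.

Symmetry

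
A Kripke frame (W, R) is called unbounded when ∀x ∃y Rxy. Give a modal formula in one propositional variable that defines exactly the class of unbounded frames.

□r → ◇r

The condition is seriality. The D schema □r → ◇r defines it.
Suppose □r→◇r is valid. At any x set V(r)=W. Then □r at x, so ◇r at x, so x has a successor.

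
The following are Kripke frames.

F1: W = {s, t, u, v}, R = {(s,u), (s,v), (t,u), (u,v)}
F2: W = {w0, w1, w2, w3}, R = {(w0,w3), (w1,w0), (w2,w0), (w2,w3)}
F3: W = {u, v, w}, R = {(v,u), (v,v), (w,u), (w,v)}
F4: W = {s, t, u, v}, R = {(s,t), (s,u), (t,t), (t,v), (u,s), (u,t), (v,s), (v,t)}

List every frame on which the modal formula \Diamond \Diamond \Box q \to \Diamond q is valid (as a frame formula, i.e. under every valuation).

This is the axiom for a generalized confluence (Geach) condition; its first-order frame correspondent is \forall x \forall y (x R^2 y \to \exists w (yRw \wedge xRw)).
F1: fails — sR²v but no w with vRw and sRw.
F2: fails — w1R²w3 but no w with w3Rw and w1Rw.
F3: fails — vR²u but no t with uRt and vRt.
F4: ✓.
Valid on: F4.

F4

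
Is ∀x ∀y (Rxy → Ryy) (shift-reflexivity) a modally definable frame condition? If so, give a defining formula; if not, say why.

Yes, by □(□r → r)

Yes: it is shift-reflexivity, defined by the T□ schema □(□r → r).
Suppose □(□r→r) is valid. Take Rxy and set V(r)={w : Ryw}. Then at y, □r holds; since □(□r→r) at x, □r→r at y, so r at y, i.e. Ryy.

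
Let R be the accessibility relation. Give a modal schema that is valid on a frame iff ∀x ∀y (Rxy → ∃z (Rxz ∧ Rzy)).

The condition is density. The C4 schema □□r → □r defines it.
Suppose □□r→□r is valid. Take Rxy and set V(r)={w : xR²w}. Then □□r at x, so □r at x, so r at y, i.e. ∃z(Rxz∧Rzy).

□□r → □r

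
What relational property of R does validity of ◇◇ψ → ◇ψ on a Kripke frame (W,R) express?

transitivity: ∀x ∀y ∀z (Rxy ∧ Ryz → Rxz)

This is frame-equivalent to □ψ → □□ψ (substitute ¬ψ for ψ and contrapose).
Suppose □ψ→□□ψ is valid. Take Rxy, Ryz and set V(ψ)={w : Rxw}. Then □ψ at x, so □□ψ at x, so □ψ at y, so ψ at z, i.e. Rxz.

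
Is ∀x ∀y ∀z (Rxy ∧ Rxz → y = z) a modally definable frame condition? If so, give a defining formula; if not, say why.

Yes — defined by ◇q → □q

This is a Sahlqvist condition; the CD axiom ◇q → □q defines it.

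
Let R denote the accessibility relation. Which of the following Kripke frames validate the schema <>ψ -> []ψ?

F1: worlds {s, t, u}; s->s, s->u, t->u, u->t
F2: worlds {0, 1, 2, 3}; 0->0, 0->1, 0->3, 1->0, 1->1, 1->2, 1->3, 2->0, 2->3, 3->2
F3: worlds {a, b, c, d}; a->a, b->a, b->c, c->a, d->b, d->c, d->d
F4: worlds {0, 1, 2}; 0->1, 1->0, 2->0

This is the axiom for partial functionality; its first-order frame correspondent is forall x forall y forall z (Rxy & Rxz -> y = z).
F1: fails — s sees both s and u.
F2: fails — 0 sees both 0 and 1.
F3: fails — b sees both a and c.
F4: ✓.
Valid on: F4.

F4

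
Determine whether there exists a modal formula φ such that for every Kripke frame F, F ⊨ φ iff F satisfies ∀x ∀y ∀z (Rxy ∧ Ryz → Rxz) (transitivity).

Yes, by □p → □□p

The condition is transitivity. A defining modal formula is □p → □□p.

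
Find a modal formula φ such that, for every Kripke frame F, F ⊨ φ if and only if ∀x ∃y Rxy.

□p → ◇p

This is seriality; the standard corresponding axiom is D: □p → ◇p.
Suppose □p→◇p is valid. At any x set V(p)=W. Then □p at x, so ◇p at x, so x has a successor.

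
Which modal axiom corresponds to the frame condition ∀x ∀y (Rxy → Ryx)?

ψ → □◇ψ

A defining formula is ψ → □◇ψ (the B axiom).
Suppose ψ→□◇ψ is valid. Take Rxy and set V(ψ)={x}. Then ψ at x, so □◇ψ at x, so ◇ψ at y, so some z with Ryz has ψ; z=x, i.e. Ryx.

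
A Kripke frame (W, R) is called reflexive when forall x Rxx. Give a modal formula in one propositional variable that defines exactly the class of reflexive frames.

A defining formula is □r → r (the T axiom).
Suppose □r→r is valid. At any x set V(r)={w : Rxw}. Then □r holds at x, so r holds at x, i.e. Rxx.

□r → r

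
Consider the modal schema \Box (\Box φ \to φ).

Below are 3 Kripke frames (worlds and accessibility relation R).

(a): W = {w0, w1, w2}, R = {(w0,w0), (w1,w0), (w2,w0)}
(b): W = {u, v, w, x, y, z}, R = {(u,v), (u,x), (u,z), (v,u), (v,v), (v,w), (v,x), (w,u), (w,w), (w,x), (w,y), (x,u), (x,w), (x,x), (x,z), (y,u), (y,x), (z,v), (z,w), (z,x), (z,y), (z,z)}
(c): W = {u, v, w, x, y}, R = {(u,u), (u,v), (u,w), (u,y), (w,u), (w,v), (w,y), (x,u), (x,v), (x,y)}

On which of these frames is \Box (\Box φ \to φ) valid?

(a)

Frame correspondent (Sahlqvist): \forall x \forall y (Rxy \to Ryy) — i.e. shift-reflexivity.
(a): ✓.
(b): fails — Ryu but not Ruu.
(c): fails — Ruv but not Rvv.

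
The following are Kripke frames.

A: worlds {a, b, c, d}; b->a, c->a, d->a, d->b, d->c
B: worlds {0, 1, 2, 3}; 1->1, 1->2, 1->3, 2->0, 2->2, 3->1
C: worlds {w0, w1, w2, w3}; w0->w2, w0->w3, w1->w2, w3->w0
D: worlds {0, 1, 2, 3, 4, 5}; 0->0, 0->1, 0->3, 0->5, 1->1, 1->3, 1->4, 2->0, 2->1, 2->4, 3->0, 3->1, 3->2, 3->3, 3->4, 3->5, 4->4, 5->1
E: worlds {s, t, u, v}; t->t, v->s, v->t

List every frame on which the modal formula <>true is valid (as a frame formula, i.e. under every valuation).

Frame correspondent (Sahlqvist): forall x exists y Rxy — i.e. seriality.
A: fails — world a has no successor.
B: fails — world 0 has no successor.
C: fails — world w2 has no successor.
D: satisfies the condition.
E: fails — world s has no successor.
Valid on: D.

D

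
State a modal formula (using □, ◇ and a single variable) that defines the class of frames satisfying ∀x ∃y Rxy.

□ψ → ◇ψ

The condition is seriality. The D schema □ψ → ◇ψ defines it.
Suppose □ψ→◇ψ is valid. At any x set V(ψ)=W. Then □ψ at x, so ◇ψ at x, so x has a successor.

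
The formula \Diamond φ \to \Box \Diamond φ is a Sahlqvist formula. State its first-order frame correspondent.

The Euclidean property

Suppose ◇φ→□◇φ is valid. Take Rxy, Rxz and set V(φ)={y}. Then ◇φ at x, so □◇φ at x, so ◇φ at z, so some w with Rzw has φ; w=y, i.e. Rzy. By symmetry of the argument, Ryz.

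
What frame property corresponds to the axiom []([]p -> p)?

shift-reflexivity

Suppose □(□p→p) is valid. Take Rxy and set V(p)={w : Ryw}. Then at y, □p holds; since □(□p→p) at x, □p→p at y, so p at y, i.e. Ryy.
Conversely, on a frame with shift-reflexivity the schema holds at every world under every valuation.
Frame condition: forall x forall y (Rxy -> Ryy).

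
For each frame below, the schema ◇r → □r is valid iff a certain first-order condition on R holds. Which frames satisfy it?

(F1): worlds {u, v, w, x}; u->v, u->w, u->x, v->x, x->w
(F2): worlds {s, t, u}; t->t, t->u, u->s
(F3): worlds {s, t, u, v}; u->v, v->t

The schema corresponds to partial functionality: ∀x ∀y ∀z (Rxy ∧ Rxz → y = z).
(F1): fails — u sees both v and w.
(F2): fails — t sees both t and u.
(F3): satisfies the condition.
Valid on: (F3).

(F3)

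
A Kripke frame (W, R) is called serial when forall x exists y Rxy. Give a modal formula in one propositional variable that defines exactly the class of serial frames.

A defining formula is □p → ◇p (the D axiom).
Suppose □p→◇p is valid. At any x set V(p)=W. Then □p at x, so ◇p at x, so x has a successor.

□p → ◇p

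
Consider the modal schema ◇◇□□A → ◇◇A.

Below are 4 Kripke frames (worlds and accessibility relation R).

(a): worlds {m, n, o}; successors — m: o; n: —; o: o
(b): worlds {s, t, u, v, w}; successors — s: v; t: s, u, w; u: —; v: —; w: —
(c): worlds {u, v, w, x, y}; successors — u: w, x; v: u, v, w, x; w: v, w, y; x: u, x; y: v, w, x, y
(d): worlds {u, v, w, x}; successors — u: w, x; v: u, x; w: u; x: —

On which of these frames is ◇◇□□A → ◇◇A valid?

(a), (c)

This is the axiom for a generalized confluence (Geach) condition; its first-order frame correspondent is ∀x ∀y (xR²y → ∃w (yR²w ∧ xR²w)).
(a): satisfies the condition.
(b): fails — tR²v but no w* with vR²w* and tR²w*.
(c): satisfies the condition.
(d): fails — vR²x but no t with xR²t and vR²t.
Valid on: (a), (c).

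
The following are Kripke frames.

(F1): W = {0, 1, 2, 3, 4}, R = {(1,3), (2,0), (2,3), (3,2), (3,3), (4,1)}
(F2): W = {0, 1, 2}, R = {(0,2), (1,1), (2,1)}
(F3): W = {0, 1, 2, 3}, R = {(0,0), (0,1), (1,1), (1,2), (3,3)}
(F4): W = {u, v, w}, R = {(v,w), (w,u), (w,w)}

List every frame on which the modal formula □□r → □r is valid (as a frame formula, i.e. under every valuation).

Frame correspondent (Sahlqvist): ∀x ∀y (Rxy → ∃z (Rxz ∧ Rzy)) — i.e. density.
(F1): fails — R20 but no z with R2z and Rz0.
(F2): fails — R02 but no z with R0z and Rz2.
(F3): condition met.
(F4): condition met.

(F3), (F4)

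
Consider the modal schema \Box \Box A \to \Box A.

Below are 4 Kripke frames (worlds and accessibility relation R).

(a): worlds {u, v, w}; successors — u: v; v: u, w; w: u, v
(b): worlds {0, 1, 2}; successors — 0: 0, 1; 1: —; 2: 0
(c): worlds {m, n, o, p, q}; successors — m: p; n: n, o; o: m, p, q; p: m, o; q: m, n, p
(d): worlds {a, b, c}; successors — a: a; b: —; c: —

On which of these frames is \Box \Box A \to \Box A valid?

(b), (d)

This is the axiom for density; its first-order frame correspondent is \forall x \forall y (Rxy \to \exists z (Rxz \wedge Rzy)).
(a): fails — Ruv but no z with Ruz and Rzv.
(b): satisfies the condition.
(c): fails — Rpo but no z with Rpz and Rzo.
(d): satisfies the condition.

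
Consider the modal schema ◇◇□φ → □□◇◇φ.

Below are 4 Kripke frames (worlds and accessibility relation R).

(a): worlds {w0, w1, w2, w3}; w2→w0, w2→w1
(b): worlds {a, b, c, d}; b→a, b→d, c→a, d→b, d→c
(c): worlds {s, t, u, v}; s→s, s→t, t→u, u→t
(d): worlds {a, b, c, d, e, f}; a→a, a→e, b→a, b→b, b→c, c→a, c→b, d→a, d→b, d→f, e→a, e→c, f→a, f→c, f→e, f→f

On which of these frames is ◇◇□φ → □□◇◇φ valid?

Frame correspondent (Sahlqvist): ∀x ∀y ∀z ((xR²y ∧ xR²z) → ∃w (yRw ∧ zR²w)) — i.e. a generalized confluence (Geach) condition.
(a): holds.
(b): fails — bR²b, bR²b but no w with bRw and bR²w.
(c): fails — sR²s, sR²u but no w with sRw and uR²w.
(d): holds.

(a), (d)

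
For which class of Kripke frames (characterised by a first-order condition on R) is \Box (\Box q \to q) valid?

Shift-reflexivity

Suppose □(□q→q) is valid. Take Rxy and set V(q)={w : Ryw}. Then at y, □q holds; since □(□q→q) at x, □q→q at y, so q at y, i.e. Ryy.
Conversely, on a frame with shift-reflexivity the schema holds at every world under every valuation.
So the correspondent is shift-reflexivity.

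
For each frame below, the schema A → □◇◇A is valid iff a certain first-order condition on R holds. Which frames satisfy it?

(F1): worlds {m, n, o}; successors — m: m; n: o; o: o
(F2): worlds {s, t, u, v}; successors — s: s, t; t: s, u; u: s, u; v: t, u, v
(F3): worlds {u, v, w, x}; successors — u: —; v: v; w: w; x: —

This is the axiom for a generalized confluence (Geach) condition; its first-order frame correspondent is ∀x ∀z (xRz → ∃w (x = w ∧ zR²w)).
(F1): fails — nRo but no w with n=w and oR²w.
(F2): fails — vRt but no w with v=w and tR²w.
(F3): condition met.
Valid on: (F3).

(F3)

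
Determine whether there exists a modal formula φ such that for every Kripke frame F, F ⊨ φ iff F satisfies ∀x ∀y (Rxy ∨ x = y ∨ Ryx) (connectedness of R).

If a class were modally definable it would be closed under disjoint unions (Goldblatt–Thomason).
Take 4 disjoint single-world reflexive frames: each is trivially connected, but their disjoint union has 4 worlds with no edge between distinct components, so it is not connected.
So the class is not modally definable.

No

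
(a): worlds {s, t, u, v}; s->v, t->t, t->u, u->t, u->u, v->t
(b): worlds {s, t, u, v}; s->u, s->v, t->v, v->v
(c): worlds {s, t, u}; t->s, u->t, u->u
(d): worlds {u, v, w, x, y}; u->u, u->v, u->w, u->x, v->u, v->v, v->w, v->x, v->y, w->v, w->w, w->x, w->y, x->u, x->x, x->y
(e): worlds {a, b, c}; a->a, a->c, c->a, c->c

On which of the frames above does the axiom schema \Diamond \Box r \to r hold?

The schema corresponds to symmetry: \forall x \forall y (Rxy \to Ryx).
(a): fails — Rvt but not Rtv.
(b): fails — Rsu but not Rus.
(c): fails — Rts but not Rst.
(d): fails — Ruw but not Rwu.
(e): condition met.
Valid on: (e).

(e)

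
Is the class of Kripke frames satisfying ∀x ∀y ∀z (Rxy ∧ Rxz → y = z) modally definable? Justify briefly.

Yes: it is partial functionality, defined by the CD schema ◇q → □q.
Suppose ◇q→□q is valid. Take Rxy, Rxz and set V(q)={y}. Then ◇q at x, so □q at x, so q at z, i.e. z=y.

Yes, by ◇q → □q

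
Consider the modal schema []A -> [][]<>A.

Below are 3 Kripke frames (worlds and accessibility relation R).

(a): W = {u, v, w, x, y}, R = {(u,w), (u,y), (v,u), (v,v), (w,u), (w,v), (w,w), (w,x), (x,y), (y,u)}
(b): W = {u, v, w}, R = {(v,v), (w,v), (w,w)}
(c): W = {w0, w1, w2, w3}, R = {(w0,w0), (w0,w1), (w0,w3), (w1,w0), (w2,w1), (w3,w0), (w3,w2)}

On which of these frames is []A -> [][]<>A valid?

Frame correspondent (Sahlqvist): forall x forall z (x R^2 z -> exists w (xRw & zRw)) — i.e. a generalized confluence (Geach) condition.
(a): fails — uR²v but no t with uRt and vRt.
(b): condition met.
(c): condition met.

(b), (c)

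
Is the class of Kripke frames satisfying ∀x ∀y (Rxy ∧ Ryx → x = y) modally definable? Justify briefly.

No — not modally definable

If a class were modally definable it would be closed under surjective bounded morphisms (Goldblatt–Thomason).
The 6-cycle (worlds 0,1,2,3,4,5 with 0→1→2→3→4→5→0) is antisymmetric. Sending even-indexed worlds to • and odd-indexed worlds to ∘ is a surjective bounded morphism onto the two-world frame with •↔∘, which is not antisymmetric.
So no modal formula (or set of formulas) defines exactly the antisymmetric frames.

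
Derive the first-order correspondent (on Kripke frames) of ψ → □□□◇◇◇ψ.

∀x ∀z (xR³z → ∃w (x = w ∧ zR³w))

This is a Sahlqvist (Geach-type) schema ◇^0□^0ψ → □^3◇^3ψ.
First-order correspondent: ∀x ∀z (xR³z → ∃w (x = w ∧ zR³w)).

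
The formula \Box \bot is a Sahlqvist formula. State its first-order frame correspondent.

Emptiness of R

This schema is the Ver axiom.
It corresponds to emptiness of R: \forall x \forall y \neg Rxy.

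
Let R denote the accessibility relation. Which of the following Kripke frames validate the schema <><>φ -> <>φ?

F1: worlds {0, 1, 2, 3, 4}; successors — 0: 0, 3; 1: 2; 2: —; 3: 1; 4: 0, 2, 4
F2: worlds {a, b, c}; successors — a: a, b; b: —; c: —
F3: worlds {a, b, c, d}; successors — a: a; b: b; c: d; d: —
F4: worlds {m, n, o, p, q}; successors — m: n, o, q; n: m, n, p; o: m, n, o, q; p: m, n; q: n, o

F2, F3

This is the axiom for a generalized confluence (Geach) condition; its first-order frame correspondent is forall x forall y (x R^2 y -> exists w (y = w & xRw)).
F1: fails — 0R²1 but no w with 1=w and 0Rw.
F2: condition met.
F3: condition met.
F4: fails — mR²m but no w with m=w and mRw.
Valid on: F2, F3.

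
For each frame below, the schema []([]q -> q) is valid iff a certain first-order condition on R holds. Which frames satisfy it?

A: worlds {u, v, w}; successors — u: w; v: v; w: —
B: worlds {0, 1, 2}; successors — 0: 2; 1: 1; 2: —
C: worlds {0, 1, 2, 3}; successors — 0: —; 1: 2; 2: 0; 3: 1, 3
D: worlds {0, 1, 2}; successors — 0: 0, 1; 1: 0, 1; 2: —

D

The schema corresponds to shift-reflexivity: forall x forall y (Rxy -> Ryy).
A: fails — Ruw but not Rww.
B: fails — R02 but not R22.
C: fails — R12 but not R22.
D: condition met.
Valid on: D.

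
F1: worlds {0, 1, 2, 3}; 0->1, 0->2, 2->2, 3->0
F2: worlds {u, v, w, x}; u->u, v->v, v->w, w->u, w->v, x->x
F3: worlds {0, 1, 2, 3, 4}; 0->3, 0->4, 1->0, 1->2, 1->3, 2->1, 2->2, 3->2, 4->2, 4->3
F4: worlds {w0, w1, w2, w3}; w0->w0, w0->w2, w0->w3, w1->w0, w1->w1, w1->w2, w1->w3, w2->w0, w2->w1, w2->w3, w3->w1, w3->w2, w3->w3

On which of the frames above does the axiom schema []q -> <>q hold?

This is the axiom for seriality; its first-order frame correspondent is forall x exists y Rxy.
F1: fails — world 1 has no successor.
F2: condition met.
F3: condition met.
F4: condition met.
Valid on: F2, F3, F4.

F2, F3, F4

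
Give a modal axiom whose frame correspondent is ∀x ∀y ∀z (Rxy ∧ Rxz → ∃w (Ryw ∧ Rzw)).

The condition is convergence. The .2 schema ◇□q → □◇q defines it.
Suppose ◇□q→□◇q is valid. Take Rxy, Rxz and set V(q)={w : Ryw}. Then □q at y so ◇□q at x, so □◇q at x, so ◇q at z, giving w with Rzw and Ryw.

◇□q → □◇q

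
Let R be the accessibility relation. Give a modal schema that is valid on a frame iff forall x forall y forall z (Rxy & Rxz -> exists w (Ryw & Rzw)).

◇□p → □◇p

The condition is convergence. The .2 schema ◇□p → □◇p defines it.
Suppose ◇□p→□◇p is valid. Take Rxy, Rxz and set V(p)={w : Ryw}. Then □p at y so ◇□p at x, so □◇p at x, so ◇p at z, giving w with Rzw and Ryw.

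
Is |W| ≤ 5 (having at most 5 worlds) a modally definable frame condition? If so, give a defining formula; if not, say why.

Not definable by any modal formula

Any modally definable frame class is closed under disjoint unions.
Any modal formula valid on each of 6 disjoint one-world frames is valid on their disjoint union (validity is preserved under disjoint unions). Each one-world frame has |W|=1≤5, but the union has |W|=6.
So no modal formula (or set of formulas) defines exactly the |W|≤5 frames.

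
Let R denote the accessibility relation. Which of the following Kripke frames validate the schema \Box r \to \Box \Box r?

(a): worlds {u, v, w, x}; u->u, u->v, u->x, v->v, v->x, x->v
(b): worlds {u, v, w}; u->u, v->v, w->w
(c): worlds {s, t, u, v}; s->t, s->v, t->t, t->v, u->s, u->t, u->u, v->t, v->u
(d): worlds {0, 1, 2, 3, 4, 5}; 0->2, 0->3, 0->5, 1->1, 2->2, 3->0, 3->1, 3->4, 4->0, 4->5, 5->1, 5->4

This is the axiom for transitivity; its first-order frame correspondent is \forall x \forall y \forall z (Rxy \wedge Ryz \to Rxz).
(a): fails — Rxv and Rvx but not Rxx.
(b): condition met.
(c): fails — Rtv and Rvu but not Rtu.
(d): fails — R34 and R45 but not R35.

(b)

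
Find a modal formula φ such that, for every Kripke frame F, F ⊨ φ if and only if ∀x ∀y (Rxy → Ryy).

□(□p → p)

A defining formula is □(□p → p) (the T□ axiom).
Suppose □(□p→p) is valid. Take Rxy and set V(p)={w : Ryw}. Then at y, □p holds; since □(□p→p) at x, □p→p at y, so p at y, i.e. Ryy.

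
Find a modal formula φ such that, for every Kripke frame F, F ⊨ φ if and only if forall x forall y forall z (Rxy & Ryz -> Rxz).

□p → □□p

This is transitivity; the standard corresponding axiom is 4: □p → □□p.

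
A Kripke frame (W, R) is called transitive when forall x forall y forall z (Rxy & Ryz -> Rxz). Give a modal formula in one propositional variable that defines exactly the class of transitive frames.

□ψ → □□ψ

The condition is transitivity. The 4 schema □ψ → □□ψ defines it.
Suppose □ψ→□□ψ is valid. Take Rxy, Ryz and set V(ψ)={w : Rxw}. Then □ψ at x, so □□ψ at x, so □ψ at y, so ψ at z, i.e. Rxz.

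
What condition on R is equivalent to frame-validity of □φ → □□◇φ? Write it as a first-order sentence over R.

∀x ∀z (xR²z → ∃w (xRw ∧ zRw))

This is a Sahlqvist (Geach-type) schema ◇^0□^1φ → □^2◇^1φ.
Minimal-valuation argument: fix x; take any y with xR^0y and any z with xR^2z. Set V(φ) to the set of worlds R-reachable from y in exactly 1 step. Then □^1φ holds at y, so the antecedent holds at x; validity forces ◇^1φ at z, giving a w with zR^1w and yR^1w.
First-order correspondent: ∀x ∀z (xR²z → ∃w (xRw ∧ zRw)).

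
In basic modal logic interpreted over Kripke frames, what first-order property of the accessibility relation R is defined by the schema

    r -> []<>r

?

symmetry: forall x forall y (Rxy -> Ryx)

Suppose r→□◇r is valid. Take Rxy and set V(r)={x}. Then r at x, so □◇r at x, so ◇r at y, so some z with Ryz has r; z=x, i.e. Ryx.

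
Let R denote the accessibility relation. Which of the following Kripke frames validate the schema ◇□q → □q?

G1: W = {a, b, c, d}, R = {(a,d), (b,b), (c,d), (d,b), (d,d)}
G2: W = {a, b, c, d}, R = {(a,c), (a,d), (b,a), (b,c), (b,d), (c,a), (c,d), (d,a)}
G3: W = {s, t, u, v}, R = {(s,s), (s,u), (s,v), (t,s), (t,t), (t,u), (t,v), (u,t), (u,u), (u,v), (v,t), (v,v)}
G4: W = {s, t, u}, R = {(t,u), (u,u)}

The schema corresponds to the Euclidean property: ∀x ∀y ∀z (Rxy ∧ Rxz → Ryz).
G1: fails — Rdb and Rdd but not Rbd.
G2: fails — Rac and Rac but not Rcc.
G3: fails — Rsv and Rsu but not Rvu.
G4: ✓.

G4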